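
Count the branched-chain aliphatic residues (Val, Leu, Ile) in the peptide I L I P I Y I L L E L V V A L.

11

Matching residues: I1, L2, I3, I5, I7, L8, L9, L11, V12, V13, L15.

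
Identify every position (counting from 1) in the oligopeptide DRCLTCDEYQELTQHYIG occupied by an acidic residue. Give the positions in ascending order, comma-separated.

The acidic residues are Asp (D) and Glu (E), whose side chains end in a carboxylate group.
Matching residues: D1, D7, E8, E11.

1, 7, 8, 11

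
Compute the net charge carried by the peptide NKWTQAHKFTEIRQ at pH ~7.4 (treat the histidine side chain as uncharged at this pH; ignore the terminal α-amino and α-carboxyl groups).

+2

The side chains ionized at physiological pH are Lys/Arg (+1) and Asp/Glu (−1); with His treated as neutral, nothing else contributes.
Positive (K, R): K2, K8, R13 → +3.
Negative (D, E): E11 → −1.
Net charge = (+3) + (−1) = +2.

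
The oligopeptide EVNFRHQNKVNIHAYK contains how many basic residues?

5

Lysine (K), arginine (R), and histidine (H) have basic, nitrogen-containing side chains.
Matching residues: R5, H6, K9, H13, K16.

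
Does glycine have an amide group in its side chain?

No

The amide-side-chain residues are Asn (N) and Gln (Q).
Glycine is not in this group.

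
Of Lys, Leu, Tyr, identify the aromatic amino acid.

Tyr

The aromatic amino acids are Phe (F, benzyl), Trp (W, indole), and Tyr (Y, phenol).
Of the listed options, only Tyr belongs to this group.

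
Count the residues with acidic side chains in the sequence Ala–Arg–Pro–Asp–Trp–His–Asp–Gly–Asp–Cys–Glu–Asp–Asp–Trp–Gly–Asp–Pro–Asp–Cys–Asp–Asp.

10

The acidic residues are Asp (D) and Glu (E), whose side chains end in a carboxylate group.
Matching residues: Asp4, Asp7, Asp9, Glu11, Asp12, Asp13, Asp16, Asp18, Asp20, Asp21.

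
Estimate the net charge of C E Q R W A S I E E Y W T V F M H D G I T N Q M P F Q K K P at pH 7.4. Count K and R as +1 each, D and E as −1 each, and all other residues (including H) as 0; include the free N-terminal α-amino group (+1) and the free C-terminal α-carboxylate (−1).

Positive (K, R): R4, K28, K29 → +3.
Negative (D, E): E2, E9, E10, D18 → −4.
The N-terminus (+1) and C-terminus (−1) cancel.
Net charge = (+3) + (−4) = −1.

-1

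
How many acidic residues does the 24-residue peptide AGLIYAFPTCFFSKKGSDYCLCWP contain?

The acidic residues are Asp (D) and Glu (E), whose side chains end in a carboxylate group.
Matching residues: D18.

1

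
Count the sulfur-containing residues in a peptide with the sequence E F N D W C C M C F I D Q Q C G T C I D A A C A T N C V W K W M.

Cysteine (C, thiol) and methionine (M, thioether) are the two sulfur-containing amino acids.
Matching residues: C6, C7, M8, C9, C15, C18, C23, C27, M32.

9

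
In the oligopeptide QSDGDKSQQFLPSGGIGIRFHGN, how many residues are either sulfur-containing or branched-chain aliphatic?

Sulfur-containing: C, M. Branched-chain aliphatic: I, L, V.
Sulfur-containing residues here: none (0).
Branched-chain aliphatic residues here: L11, I16, I18 (3).
The two groups share no amino acid, so total = 0 + 3 = 3.

3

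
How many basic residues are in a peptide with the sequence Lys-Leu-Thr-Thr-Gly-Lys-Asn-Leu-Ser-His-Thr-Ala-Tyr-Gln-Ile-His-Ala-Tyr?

4

The basic amino acids are Lys (K), Arg (R), and His (H).
Matching residues: Lys1, Lys6, His10, His16.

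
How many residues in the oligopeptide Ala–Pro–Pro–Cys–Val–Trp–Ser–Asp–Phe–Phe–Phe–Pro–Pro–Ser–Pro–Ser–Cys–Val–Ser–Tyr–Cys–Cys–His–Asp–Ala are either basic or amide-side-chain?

1

Basic: H, K, R. Amide-side-chain: N, Q.
Basic residues here: His23 (1).
Amide-side-chain residues here: none (0).
The two groups share no amino acid, so total = 1 + 0 = 1.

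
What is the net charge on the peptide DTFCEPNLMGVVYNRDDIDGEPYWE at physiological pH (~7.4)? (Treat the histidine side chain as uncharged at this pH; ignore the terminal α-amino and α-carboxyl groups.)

-6

The side chains ionized at physiological pH are Lys/Arg (+1) and Asp/Glu (−1); with His treated as neutral, nothing else contributes.
Positive (K, R): R15 → +1.
Negative (D, E): D1, E5, D16, D17, D19, E21, E25 → −7.
Net charge = (+1) + (−7) = −6.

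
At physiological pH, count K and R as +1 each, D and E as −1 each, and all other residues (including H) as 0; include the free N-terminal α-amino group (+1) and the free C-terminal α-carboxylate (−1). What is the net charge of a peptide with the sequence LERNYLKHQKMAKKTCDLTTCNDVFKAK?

Positive (K, R): R3, K7, K10, K13, K14, K26, K28 → +7.
Negative (D, E): E2, D17, D23 → −3.
The N-terminus (+1) and C-terminus (−1) cancel.
Net charge = (+7) + (−3) = +4.

+4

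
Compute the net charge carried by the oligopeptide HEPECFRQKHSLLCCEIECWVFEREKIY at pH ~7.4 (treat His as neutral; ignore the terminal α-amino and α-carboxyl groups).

The side chains ionized at physiological pH are Lys/Arg (+1) and Asp/Glu (−1); with His treated as neutral, nothing else contributes.
Positive (K, R): R7, K9, R24, K26 → +4.
Negative (D, E): E2, E4, E16, E18, E23, E25 → −6.
Net charge = (+4) + (−6) = −2.

-2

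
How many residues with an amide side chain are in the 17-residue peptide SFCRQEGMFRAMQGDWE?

Asparagine (N) and glutamine (Q) have uncharged amide side chains.
Matching residues: Q5, Q13.

2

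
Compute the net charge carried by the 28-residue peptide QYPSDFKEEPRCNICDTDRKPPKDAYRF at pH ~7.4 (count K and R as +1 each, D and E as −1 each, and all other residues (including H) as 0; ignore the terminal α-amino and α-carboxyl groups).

Positive (K, R): K7, R11, R19, K20, K23, R27 → +6.
Negative (D, E): D5, E8, E9, D16, D18, D24 → −6.
Net charge = (+6) + (−6) = 0.

0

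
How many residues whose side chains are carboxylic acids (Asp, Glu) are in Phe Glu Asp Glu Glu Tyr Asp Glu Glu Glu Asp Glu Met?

10

Matching residues: Glu2, Asp3, Glu4, Glu5, Asp7, Glu8, Glu9, Glu10, Asp11, Glu12.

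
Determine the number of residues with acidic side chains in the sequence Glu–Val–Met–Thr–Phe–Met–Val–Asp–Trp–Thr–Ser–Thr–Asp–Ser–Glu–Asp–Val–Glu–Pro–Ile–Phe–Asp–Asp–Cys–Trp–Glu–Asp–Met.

10

Only D (aspartate) and E (glutamate) carry a side-chain carboxylic acid.
Matching residues: Glu1, Asp8, Asp13, Glu15, Asp16, Glu18, Asp22, Asp23, Glu26, Asp27.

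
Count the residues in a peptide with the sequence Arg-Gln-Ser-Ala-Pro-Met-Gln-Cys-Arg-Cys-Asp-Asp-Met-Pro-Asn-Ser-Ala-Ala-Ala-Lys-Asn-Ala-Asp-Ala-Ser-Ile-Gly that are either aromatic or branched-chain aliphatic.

Aromatic: F, W, Y. Branched-chain aliphatic: I, L, V.
Aromatic residues here: none (0).
Branched-chain aliphatic residues here: Ile26 (1).
The two groups share no amino acid, so total = 0 + 1 = 1.

1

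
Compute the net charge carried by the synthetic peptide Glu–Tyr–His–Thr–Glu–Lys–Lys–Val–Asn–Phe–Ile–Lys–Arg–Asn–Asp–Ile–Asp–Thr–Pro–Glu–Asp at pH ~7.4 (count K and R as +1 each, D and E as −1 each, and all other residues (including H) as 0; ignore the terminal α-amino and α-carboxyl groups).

Positive (K, R): Lys6, Lys7, Lys12, Arg13 → +4.
Negative (D, E): Glu1, Glu5, Asp15, Asp17, Glu20, Asp21 → −6.
Net charge = (+4) + (−6) = −2.

-2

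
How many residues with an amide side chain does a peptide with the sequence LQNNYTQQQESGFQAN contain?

Only N (asparagine) and Q (glutamine) carry a side-chain carboxamide.
Matching residues: Q2, N3, N4, Q7, Q8, Q9, Q14, N16.

8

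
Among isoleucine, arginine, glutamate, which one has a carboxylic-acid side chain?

Only D (aspartate) and E (glutamate) carry a side-chain carboxylic acid.
Of the listed options, only glutamate belongs to this group.

glutamate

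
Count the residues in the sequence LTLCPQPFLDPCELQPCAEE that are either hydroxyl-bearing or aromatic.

2

Hydroxyl-bearing: S, T, Y. Aromatic: F, W, Y.
Hydroxyl-bearing residues here: T2 (1).
Aromatic residues here: F8 (1).
(Y belongs to both groups, but none appear in this sequence.) Total = 1 + 1 = 2.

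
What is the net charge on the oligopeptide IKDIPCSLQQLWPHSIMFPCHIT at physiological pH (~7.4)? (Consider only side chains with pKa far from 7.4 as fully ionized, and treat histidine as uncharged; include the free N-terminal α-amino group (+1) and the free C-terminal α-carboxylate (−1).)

At pH ~7.4 the Lys and Arg side chains are protonated (+1), the Asp and Glu side chains are deprotonated (−1), and with His taken as neutral all other side chains carry no charge.
Positive (K, R): K2 → +1.
Negative (D, E): D3 → −1.
The N-terminus (+1) and C-terminus (−1) cancel.
Net charge = (+1) + (−1) = 0.

0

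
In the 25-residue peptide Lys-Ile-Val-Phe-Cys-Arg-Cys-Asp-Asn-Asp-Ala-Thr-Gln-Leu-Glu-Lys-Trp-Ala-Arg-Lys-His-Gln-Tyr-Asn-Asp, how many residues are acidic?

The acidic residues are Asp (D) and Glu (E), whose side chains end in a carboxylate group.
Matching residues: Asp8, Asp10, Glu15, Asp25.

4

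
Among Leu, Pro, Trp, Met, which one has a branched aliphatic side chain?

Leu

V, L, and I make up the branched-chain aliphatic group.
Of the listed options, only Leu belongs to this group.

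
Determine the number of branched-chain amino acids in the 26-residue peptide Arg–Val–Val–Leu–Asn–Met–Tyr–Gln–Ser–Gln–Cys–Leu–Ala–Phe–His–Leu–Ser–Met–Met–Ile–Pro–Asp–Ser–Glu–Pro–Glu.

V, L, and I make up the branched-chain aliphatic group.
Matching residues: Val2, Val3, Leu4, Leu12, Leu16, Ile20.

6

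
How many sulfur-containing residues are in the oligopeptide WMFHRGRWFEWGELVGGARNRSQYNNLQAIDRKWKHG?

1

Cysteine (C, thiol) and methionine (M, thioether) are the two sulfur-containing amino acids.
Matching residues: M2.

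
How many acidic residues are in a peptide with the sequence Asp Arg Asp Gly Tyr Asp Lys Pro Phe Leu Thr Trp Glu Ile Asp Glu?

6

Aspartate (D) and glutamate (E) have carboxylic-acid side chains and are the acidic amino acids.
Matching residues: Asp1, Asp3, Asp6, Glu13, Asp15, Glu16.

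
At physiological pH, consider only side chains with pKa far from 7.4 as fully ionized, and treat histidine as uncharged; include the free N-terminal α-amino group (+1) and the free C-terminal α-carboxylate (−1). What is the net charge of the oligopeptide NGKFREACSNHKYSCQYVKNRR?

+5

The side chains ionized at physiological pH are Lys/Arg (+1) and Asp/Glu (−1); with His treated as neutral, nothing else contributes.
Positive (K, R): K3, R5, K12, K19, R21, R22 → +6.
Negative (D, E): E6 → −1.
The N-terminus (+1) and C-terminus (−1) cancel.
Net charge = (+6) + (−1) = +5.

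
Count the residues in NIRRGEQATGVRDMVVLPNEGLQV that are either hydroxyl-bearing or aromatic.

Hydroxyl-bearing: S, T, Y. Aromatic: F, W, Y.
Hydroxyl-bearing residues here: T9 (1).
Aromatic residues here: none (0).
(Y belongs to both groups, but none appear in this sequence.) Total = 1 + 0 = 1.

1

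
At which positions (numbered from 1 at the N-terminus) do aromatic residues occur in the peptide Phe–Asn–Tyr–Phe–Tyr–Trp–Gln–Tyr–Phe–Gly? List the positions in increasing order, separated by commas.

Phenylalanine (F), tryptophan (W), and tyrosine (Y) have aromatic ring side chains.
Matching residues: Phe1, Tyr3, Phe4, Tyr5, Trp6, Tyr8, Phe9.

1, 3, 4, 5, 6, 8, 9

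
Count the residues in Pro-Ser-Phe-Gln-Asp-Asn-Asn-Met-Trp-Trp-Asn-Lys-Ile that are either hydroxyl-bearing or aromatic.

4

Hydroxyl-bearing: S, T, Y. Aromatic: F, W, Y.
Hydroxyl-bearing residues here: Ser2 (1).
Aromatic residues here: Phe3, Trp9, Trp10 (3).
(Y belongs to both groups, but none appear in this sequence.) Total = 1 + 3 = 4.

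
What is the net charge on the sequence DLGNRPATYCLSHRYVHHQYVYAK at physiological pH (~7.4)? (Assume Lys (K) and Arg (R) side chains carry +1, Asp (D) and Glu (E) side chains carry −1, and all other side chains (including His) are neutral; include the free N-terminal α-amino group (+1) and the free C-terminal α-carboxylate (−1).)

Positive (K, R): R5, R14, K24 → +3.
Negative (D, E): D1 → −1.
The N-terminus (+1) and C-terminus (−1) cancel.
Net charge = (+3) + (−1) = +2.

+2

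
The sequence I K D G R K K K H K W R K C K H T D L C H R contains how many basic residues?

13

Lysine (K), arginine (R), and histidine (H) have basic, nitrogen-containing side chains.
Matching residues: K2, R5, K6, K7, K8, H9, K10, R12, K13, K15, H16, H21, R22.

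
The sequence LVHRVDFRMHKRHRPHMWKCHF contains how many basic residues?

11

K, R, and H are the three residues with basic side chains (ε-amine, guanidinium, and imidazole respectively).
Matching residues: H3, R4, R8, H10, K11, R12, H13, R14, H16, K19, H21.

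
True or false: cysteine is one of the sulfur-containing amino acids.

True

Cysteine (C, thiol) and methionine (M, thioether) are the two sulfur-containing amino acids.
Cysteine is in this group.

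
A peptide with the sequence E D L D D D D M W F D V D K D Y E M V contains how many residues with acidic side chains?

Only D (aspartate) and E (glutamate) carry a side-chain carboxylic acid.
Matching residues: E1, D2, D4, D5, D6, D7, D11, D13, D15, E17.

10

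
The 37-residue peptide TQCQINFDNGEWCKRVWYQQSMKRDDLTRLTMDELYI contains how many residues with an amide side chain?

Only N (asparagine) and Q (glutamine) carry a side-chain carboxamide.
Matching residues: Q2, Q4, N6, N9, Q19, Q20.

6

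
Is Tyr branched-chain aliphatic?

No

V, L, and I make up the branched-chain aliphatic group.
Tyrosine is not in this group.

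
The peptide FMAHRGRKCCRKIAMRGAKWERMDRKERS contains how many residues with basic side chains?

K, R, and H are the three residues with basic side chains (ε-amine, guanidinium, and imidazole respectively).
Matching residues: H4, R5, R7, K8, R11, K12, R16, K19, R22, R25, K26, R28.

12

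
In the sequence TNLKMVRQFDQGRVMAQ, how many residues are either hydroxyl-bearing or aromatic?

2

Hydroxyl-bearing: S, T, Y. Aromatic: F, W, Y.
Hydroxyl-bearing residues here: T1 (1).
Aromatic residues here: F9 (1).
(Y belongs to both groups, but none appear in this sequence.) Total = 1 + 1 = 2.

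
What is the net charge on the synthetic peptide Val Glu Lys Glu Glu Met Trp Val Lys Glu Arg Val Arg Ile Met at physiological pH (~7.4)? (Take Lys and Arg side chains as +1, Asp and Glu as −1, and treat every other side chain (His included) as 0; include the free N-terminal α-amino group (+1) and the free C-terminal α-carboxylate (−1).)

0

Positive (K, R): Lys3, Lys9, Arg11, Arg13 → +4.
Negative (D, E): Glu2, Glu4, Glu5, Glu10 → −4.
The N-terminus (+1) and C-terminus (−1) cancel.
Net charge = (+4) + (−4) = 0.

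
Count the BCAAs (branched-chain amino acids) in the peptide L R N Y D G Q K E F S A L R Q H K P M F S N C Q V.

3

V, L, and I make up the branched-chain aliphatic group.
Matching residues: L1, L13, V25.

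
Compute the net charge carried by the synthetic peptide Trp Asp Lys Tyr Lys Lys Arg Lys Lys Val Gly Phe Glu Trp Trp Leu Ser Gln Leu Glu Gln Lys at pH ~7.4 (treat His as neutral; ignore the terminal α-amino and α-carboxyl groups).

At pH ~7.4 the Lys and Arg side chains are protonated (+1), the Asp and Glu side chains are deprotonated (−1), and with His taken as neutral all other side chains carry no charge.
Positive (K, R): Lys3, Lys5, Lys6, Arg7, Lys8, Lys9, Lys22 → +7.
Negative (D, E): Asp2, Glu13, Glu20 → −3.
Net charge = (+7) + (−3) = +4.

+4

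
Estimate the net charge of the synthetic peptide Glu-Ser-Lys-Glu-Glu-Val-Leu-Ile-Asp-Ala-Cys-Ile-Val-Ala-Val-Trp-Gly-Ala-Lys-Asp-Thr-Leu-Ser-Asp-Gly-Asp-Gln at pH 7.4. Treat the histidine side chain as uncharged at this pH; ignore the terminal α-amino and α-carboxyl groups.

Near pH 7.4, K and R contribute +1 each, D and E contribute −1 each, and every other side chain (His included, as stated) is uncharged.
Positive (K, R): Lys3, Lys19 → +2.
Negative (D, E): Glu1, Glu4, Glu5, Asp9, Asp20, Asp24, Asp26 → −7.
Net charge = (+2) + (−7) = −5.

-5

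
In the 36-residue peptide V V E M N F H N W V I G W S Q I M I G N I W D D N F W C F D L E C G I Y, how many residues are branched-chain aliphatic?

The BCAAs are Val, Leu, and Ile — aliphatic side chains with a branch point.
Matching residues: V1, V2, V10, I11, I16, I18, I21, L31, I35.

9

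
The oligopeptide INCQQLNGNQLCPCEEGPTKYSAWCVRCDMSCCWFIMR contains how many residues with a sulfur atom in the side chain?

The sulfur-bearing residues are cysteine (–SH) and methionine (–S–CH₃).
Matching residues: C3, C12, C14, C25, C28, M30, C32, C33, M37.

9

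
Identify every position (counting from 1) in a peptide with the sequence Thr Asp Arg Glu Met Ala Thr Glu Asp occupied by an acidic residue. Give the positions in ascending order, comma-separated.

2, 4, 8, 9

Matching residues: Asp2, Glu4, Glu8, Asp9.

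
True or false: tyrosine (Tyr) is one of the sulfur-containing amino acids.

Only Cys (C) and Met (M) have a sulfur atom in the side chain.
Tyrosine is not in this group.

False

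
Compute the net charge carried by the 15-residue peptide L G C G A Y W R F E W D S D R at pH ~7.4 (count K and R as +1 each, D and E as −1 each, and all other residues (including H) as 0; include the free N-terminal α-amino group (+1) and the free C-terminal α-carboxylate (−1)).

-1

Positive (K, R): R8, R15 → +2.
Negative (D, E): E10, D12, D14 → −3.
The N-terminus (+1) and C-terminus (−1) cancel.
Net charge = (+2) + (−3) = −1.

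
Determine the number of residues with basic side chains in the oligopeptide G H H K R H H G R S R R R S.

10

Lysine (K), arginine (R), and histidine (H) have basic, nitrogen-containing side chains.
Matching residues: H2, H3, K4, R5, H6, H7, R9, R11, R12, R13.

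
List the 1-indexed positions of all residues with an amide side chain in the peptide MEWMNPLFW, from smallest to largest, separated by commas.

Asparagine (N) and glutamine (Q) have uncharged amide side chains.
Matching residues: N5.

5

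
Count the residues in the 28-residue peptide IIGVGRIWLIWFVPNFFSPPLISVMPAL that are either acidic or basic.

Acidic: D, E. Basic: H, K, R.
Acidic residues here: none (0).
Basic residues here: R6 (1).
The two groups share no amino acid, so total = 0 + 1 = 1.

1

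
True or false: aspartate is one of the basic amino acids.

The basic amino acids are Lys (K), Arg (R), and His (H).
Aspartate is not in this group.

False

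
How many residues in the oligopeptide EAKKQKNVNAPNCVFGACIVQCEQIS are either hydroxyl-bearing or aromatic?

2

Hydroxyl-bearing: S, T, Y. Aromatic: F, W, Y.
Hydroxyl-bearing residues here: S26 (1).
Aromatic residues here: F15 (1).
(Y belongs to both groups, but none appear in this sequence.) Total = 1 + 1 = 2.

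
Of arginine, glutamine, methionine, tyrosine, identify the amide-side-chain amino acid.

glutamine

Asparagine (N) and glutamine (Q) have uncharged amide side chains.
Of the listed options, only glutamine belongs to this group.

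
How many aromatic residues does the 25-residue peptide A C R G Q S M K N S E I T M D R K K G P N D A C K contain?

F, W, and Y each carry an aromatic ring on the side chain.
None of the 25 residues belong to this group.

0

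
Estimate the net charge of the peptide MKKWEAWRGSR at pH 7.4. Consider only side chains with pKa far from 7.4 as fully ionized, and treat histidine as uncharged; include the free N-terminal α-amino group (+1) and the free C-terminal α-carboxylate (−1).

Near pH 7.4, K and R contribute +1 each, D and E contribute −1 each, and every other side chain (His included, as stated) is uncharged.
Positive (K, R): K2, K3, R8, R11 → +4.
Negative (D, E): E5 → −1.
The N-terminus (+1) and C-terminus (−1) cancel.
Net charge = (+4) + (−1) = +3.

+3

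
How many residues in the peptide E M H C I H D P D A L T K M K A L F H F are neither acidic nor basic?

Acidic: D, E. Basic: K, R, H. All other residues are neither.
Matching residues: M2, C4, I5, P8, A10, L11, T12, M14, A16, L17, F18, F20.

12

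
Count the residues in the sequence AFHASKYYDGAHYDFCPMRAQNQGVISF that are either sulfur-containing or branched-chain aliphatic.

4

Sulfur-containing: C, M. Branched-chain aliphatic: I, L, V.
Sulfur-containing residues here: C16, M18 (2).
Branched-chain aliphatic residues here: V25, I26 (2).
The two groups share no amino acid, so total = 2 + 2 = 4.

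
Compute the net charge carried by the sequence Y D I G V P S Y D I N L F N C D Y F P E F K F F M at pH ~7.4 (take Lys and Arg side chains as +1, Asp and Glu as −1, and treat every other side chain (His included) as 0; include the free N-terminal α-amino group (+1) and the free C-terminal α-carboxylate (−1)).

Positive (K, R): K22 → +1.
Negative (D, E): D2, D9, D16, E20 → −4.
The N-terminus (+1) and C-terminus (−1) cancel.
Net charge = (+1) + (−4) = −3.

-3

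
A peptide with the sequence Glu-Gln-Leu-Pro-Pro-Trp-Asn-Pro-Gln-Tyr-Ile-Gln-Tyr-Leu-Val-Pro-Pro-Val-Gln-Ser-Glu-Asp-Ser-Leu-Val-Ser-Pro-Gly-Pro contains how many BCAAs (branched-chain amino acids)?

7

Valine (V), leucine (L), and isoleucine (I) are the branched-chain amino acids.
Matching residues: Leu3, Ile11, Leu14, Val15, Val18, Leu24, Val25.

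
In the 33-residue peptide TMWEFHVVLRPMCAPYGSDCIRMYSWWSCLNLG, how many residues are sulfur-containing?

The sulfur-bearing residues are cysteine (–SH) and methionine (–S–CH₃).
Matching residues: M2, M12, C13, C20, M23, C29.

6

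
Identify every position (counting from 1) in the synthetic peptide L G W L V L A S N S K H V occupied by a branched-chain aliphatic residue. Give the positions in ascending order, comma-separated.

The BCAAs are Val, Leu, and Ile — aliphatic side chains with a branch point.
Matching residues: L1, L4, V5, L6, V13.

1, 4, 5, 6, 13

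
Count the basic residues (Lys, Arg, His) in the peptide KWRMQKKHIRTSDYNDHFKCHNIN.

9

Matching residues: K1, R3, K6, K7, H8, R10, H17, K19, H21.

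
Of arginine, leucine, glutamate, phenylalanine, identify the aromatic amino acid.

phenylalanine

Phenylalanine (F), tryptophan (W), and tyrosine (Y) have aromatic ring side chains.
Of the listed options, only phenylalanine belongs to this group.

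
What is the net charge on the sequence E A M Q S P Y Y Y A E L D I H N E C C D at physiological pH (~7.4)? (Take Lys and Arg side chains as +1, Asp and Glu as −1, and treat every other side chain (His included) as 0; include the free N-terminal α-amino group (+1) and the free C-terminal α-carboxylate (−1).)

-5

Positive (K, R): none → +0.
Negative (D, E): E1, E11, D13, E17, D20 → −5.
The N-terminus (+1) and C-terminus (−1) cancel.
Net charge = (+0) + (−5) = −5.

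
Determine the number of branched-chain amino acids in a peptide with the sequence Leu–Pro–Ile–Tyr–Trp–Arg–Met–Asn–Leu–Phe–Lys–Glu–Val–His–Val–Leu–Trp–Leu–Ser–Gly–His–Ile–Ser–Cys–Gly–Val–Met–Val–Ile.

11

The BCAAs are Val, Leu, and Ile — aliphatic side chains with a branch point.
Matching residues: Leu1, Ile3, Leu9, Val13, Val15, Leu16, Leu18, Ile22, Val26, Val28, Ile29.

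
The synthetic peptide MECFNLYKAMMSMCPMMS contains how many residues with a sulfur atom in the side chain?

Cysteine (C, thiol) and methionine (M, thioether) are the two sulfur-containing amino acids.
Matching residues: M1, C3, M10, M11, M13, C14, M16, M17.

8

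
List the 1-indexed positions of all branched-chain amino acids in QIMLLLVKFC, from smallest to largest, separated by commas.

2, 4, 5, 6, 7

V, L, and I make up the branched-chain aliphatic group.
Matching residues: I2, L4, L5, L6, V7.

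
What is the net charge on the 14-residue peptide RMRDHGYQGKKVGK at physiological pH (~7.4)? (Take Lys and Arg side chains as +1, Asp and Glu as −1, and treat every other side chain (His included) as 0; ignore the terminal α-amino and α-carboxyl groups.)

Positive (K, R): R1, R3, K10, K11, K14 → +5.
Negative (D, E): D4 → −1.
Net charge = (+5) + (−1) = +4.

+4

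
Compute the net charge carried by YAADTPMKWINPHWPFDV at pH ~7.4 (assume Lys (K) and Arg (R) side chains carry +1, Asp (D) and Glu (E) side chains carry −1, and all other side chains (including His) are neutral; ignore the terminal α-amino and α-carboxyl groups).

Positive (K, R): K8 → +1.
Negative (D, E): D4, D17 → −2.
Net charge = (+1) + (−2) = −1.

-1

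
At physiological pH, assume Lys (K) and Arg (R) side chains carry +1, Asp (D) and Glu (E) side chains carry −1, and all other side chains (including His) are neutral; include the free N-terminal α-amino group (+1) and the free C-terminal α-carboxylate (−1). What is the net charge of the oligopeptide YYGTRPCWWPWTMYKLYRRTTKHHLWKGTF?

+6

Positive (K, R): R5, K15, R18, R19, K22, K27 → +6.
Negative (D, E): none → −0.
The N-terminus (+1) and C-terminus (−1) cancel.
Net charge = (+6) + (−0) = +6.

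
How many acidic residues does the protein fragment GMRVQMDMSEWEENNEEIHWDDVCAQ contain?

Aspartate (D) and glutamate (E) have carboxylic-acid side chains and are the acidic amino acids.
Matching residues: D7, E10, E12, E13, E16, E17, D21, D22.

8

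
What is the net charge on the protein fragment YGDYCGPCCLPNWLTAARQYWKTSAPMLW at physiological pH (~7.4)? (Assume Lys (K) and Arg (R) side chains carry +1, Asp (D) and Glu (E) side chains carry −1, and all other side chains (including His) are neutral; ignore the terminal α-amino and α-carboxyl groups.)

Positive (K, R): R18, K22 → +2.
Negative (D, E): D3 → −1.
Net charge = (+2) + (−1) = +1.

+1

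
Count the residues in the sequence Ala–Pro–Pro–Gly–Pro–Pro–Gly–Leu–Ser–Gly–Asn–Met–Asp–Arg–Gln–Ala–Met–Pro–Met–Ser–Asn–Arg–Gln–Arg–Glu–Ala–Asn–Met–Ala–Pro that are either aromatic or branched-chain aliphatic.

1

Aromatic: F, W, Y. Branched-chain aliphatic: I, L, V.
Aromatic residues here: none (0).
Branched-chain aliphatic residues here: Leu8 (1).
The two groups share no amino acid, so total = 0 + 1 = 1.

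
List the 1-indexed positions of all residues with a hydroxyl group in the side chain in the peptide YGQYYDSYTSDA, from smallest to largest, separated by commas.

S, T, and Y are the three residues with a side-chain hydroxyl.
Matching residues: Y1, Y4, Y5, S7, Y8, T9, S10.

1, 4, 5, 7, 8, 9, 10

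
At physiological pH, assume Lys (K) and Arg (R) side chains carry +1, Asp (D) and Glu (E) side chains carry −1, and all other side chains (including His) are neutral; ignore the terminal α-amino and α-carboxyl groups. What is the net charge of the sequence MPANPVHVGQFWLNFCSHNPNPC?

0

Positive (K, R): none → +0.
Negative (D, E): none → −0.
Net charge = (+0) + (−0) = 0.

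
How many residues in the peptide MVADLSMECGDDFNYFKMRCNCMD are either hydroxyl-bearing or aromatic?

4

Hydroxyl-bearing: S, T, Y. Aromatic: F, W, Y.
Hydroxyl-bearing residues here: S6, Y15 (2).
Aromatic residues here: F13, Y15, F16 (3).
Y is in both groups, so the 1 Y residue must not be double-counted.
Total = 2 + 3 − 1 = 4.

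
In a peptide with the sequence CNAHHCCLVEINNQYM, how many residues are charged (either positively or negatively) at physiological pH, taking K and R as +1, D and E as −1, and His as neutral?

Charged side chains at pH ~7.4: K, R (positive); D, E (negative).
Matching residues: E10.

1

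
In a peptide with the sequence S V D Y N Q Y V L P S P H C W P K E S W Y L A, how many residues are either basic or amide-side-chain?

4

Basic: H, K, R. Amide-side-chain: N, Q.
Basic residues here: H13, K17 (2).
Amide-side-chain residues here: N5, Q6 (2).
The two groups share no amino acid, so total = 2 + 2 = 4.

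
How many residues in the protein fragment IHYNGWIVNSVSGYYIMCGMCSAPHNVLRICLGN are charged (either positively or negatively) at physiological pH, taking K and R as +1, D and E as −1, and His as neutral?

1

Charged side chains at pH ~7.4: K, R (positive); D, E (negative).
Matching residues: R29.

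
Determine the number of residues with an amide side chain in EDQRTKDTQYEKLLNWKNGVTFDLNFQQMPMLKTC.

Asparagine (N) and glutamine (Q) have uncharged amide side chains.
Matching residues: Q3, Q9, N15, N18, N25, Q27, Q28.

7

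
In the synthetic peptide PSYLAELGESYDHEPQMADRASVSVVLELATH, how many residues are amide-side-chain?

Asparagine (N) and glutamine (Q) have uncharged amide side chains.
Matching residues: Q16.

1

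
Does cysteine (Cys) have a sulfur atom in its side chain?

The sulfur-bearing residues are cysteine (–SH) and methionine (–S–CH₃).
Cysteine is in this group.

Yes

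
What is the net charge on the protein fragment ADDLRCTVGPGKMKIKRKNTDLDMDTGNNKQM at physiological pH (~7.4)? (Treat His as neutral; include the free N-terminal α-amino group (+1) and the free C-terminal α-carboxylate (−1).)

+2

Near pH 7.4, K and R contribute +1 each, D and E contribute −1 each, and every other side chain (His included, as stated) is uncharged.
Positive (K, R): R5, K12, K14, K16, R17, K18, K30 → +7.
Negative (D, E): D2, D3, D21, D23, D25 → −5.
The N-terminus (+1) and C-terminus (−1) cancel.
Net charge = (+7) + (−5) = +2.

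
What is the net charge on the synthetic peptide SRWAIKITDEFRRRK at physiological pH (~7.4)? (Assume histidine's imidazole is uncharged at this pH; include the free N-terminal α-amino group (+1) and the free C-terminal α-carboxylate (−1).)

At pH ~7.4 the Lys and Arg side chains are protonated (+1), the Asp and Glu side chains are deprotonated (−1), and with His taken as neutral all other side chains carry no charge.
Positive (K, R): R2, K6, R12, R13, R14, K15 → +6.
Negative (D, E): D9, E10 → −2.
The N-terminus (+1) and C-terminus (−1) cancel.
Net charge = (+6) + (−2) = +4.

+4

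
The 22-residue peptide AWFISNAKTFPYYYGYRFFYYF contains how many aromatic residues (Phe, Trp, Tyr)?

12

Matching residues: W2, F3, F10, Y12, Y13, Y14, Y16, F18, F19, Y20, Y21, F22.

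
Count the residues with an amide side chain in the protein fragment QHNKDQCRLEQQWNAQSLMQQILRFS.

Asparagine (N) and glutamine (Q) have uncharged amide side chains.
Matching residues: Q1, N3, Q6, Q11, Q12, N14, Q16, Q20, Q21.

9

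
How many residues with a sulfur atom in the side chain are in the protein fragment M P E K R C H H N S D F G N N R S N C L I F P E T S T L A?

3

Only Cys (C) and Met (M) have a sulfur atom in the side chain.
Matching residues: M1, C6, C19.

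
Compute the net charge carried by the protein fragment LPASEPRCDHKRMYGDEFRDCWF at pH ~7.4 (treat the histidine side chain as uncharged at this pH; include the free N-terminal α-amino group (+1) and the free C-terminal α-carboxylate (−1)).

Near pH 7.4, K and R contribute +1 each, D and E contribute −1 each, and every other side chain (His included, as stated) is uncharged.
Positive (K, R): R7, K11, R12, R19 → +4.
Negative (D, E): E5, D9, D16, E17, D20 → −5.
The N-terminus (+1) and C-terminus (−1) cancel.
Net charge = (+4) + (−5) = −1.

-1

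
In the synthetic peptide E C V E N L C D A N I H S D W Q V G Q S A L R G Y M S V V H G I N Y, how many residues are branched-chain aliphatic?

8

V, L, and I make up the branched-chain aliphatic group.
Matching residues: V3, L6, I11, V17, L22, V28, V29, I32.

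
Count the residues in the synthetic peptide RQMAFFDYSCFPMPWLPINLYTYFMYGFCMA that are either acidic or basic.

Acidic: D, E. Basic: H, K, R.
Acidic residues here: D7 (1).
Basic residues here: R1 (1).
The two groups share no amino acid, so total = 1 + 1 = 2.

2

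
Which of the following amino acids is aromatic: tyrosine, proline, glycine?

F, W, and Y each carry an aromatic ring on the side chain.
Of the listed options, only tyrosine belongs to this group.

tyrosine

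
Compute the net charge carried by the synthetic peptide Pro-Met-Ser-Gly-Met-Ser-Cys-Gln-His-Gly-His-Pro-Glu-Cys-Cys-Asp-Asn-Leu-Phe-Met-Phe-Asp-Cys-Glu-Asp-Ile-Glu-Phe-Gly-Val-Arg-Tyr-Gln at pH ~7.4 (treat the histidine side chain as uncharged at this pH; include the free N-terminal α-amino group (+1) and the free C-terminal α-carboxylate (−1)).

-5

The side chains ionized at physiological pH are Lys/Arg (+1) and Asp/Glu (−1); with His treated as neutral, nothing else contributes.
Positive (K, R): Arg31 → +1.
Negative (D, E): Glu13, Asp16, Asp22, Glu24, Asp25, Glu27 → −6.
The N-terminus (+1) and C-terminus (−1) cancel.
Net charge = (+1) + (−6) = −5.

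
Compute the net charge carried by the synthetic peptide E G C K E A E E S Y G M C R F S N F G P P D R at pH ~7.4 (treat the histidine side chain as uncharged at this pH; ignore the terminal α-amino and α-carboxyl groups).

At pH ~7.4 the Lys and Arg side chains are protonated (+1), the Asp and Glu side chains are deprotonated (−1), and with His taken as neutral all other side chains carry no charge.
Positive (K, R): K4, R14, R23 → +3.
Negative (D, E): E1, E5, E7, E8, D22 → −5.
Net charge = (+3) + (−5) = −2.

-2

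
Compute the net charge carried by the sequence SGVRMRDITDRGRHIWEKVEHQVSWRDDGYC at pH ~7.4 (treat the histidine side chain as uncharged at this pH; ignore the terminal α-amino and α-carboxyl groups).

0

At pH ~7.4 the Lys and Arg side chains are protonated (+1), the Asp and Glu side chains are deprotonated (−1), and with His taken as neutral all other side chains carry no charge.
Positive (K, R): R4, R6, R11, R13, K18, R26 → +6.
Negative (D, E): D7, D10, E17, E20, D27, D28 → −6.
Net charge = (+6) + (−6) = 0.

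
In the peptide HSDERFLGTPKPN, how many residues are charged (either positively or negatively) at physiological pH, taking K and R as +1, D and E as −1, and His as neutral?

Charged side chains at pH ~7.4: K, R (positive); D, E (negative).
Matching residues: D3, E4, R5, K11.

4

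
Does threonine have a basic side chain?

No

K, R, and H are the three residues with basic side chains (ε-amine, guanidinium, and imidazole respectively).
Threonine is not in this group.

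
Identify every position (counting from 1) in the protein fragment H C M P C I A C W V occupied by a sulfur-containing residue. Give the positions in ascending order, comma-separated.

Only Cys (C) and Met (M) have a sulfur atom in the side chain.
Matching residues: C2, M3, C5, C8.

2, 3, 5, 8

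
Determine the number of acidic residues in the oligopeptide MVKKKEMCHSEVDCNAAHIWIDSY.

4

Aspartate (D) and glutamate (E) have carboxylic-acid side chains and are the acidic amino acids.
Matching residues: E6, E11, D13, D22.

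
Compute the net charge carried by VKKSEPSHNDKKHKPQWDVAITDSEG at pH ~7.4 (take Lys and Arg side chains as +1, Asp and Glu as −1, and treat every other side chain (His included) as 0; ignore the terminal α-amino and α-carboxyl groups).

Positive (K, R): K2, K3, K11, K12, K14 → +5.
Negative (D, E): E5, D10, D18, D23, E25 → −5.
Net charge = (+5) + (−5) = 0.

0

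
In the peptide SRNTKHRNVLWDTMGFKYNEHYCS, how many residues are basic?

K, R, and H are the three residues with basic side chains (ε-amine, guanidinium, and imidazole respectively).
Matching residues: R2, K5, H6, R7, K17, H21.

6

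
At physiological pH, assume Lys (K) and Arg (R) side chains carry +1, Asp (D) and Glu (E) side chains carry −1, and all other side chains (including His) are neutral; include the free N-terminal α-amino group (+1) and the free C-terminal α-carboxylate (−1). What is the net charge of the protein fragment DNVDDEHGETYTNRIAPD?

Positive (K, R): R14 → +1.
Negative (D, E): D1, D4, D5, E6, E9, D18 → −6.
The N-terminus (+1) and C-terminus (−1) cancel.
Net charge = (+1) + (−6) = −5.

-5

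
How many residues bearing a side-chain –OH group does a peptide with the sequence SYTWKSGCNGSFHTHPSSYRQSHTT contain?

S, T, and Y are the three residues with a side-chain hydroxyl.
Matching residues: S1, Y2, T3, S6, S11, T14, S17, S18, Y19, S22, T24, T25.

12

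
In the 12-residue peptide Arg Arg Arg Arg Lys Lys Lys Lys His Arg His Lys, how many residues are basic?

12

K, R, and H are the three residues with basic side chains (ε-amine, guanidinium, and imidazole respectively).
Matching residues: Arg1, Arg2, Arg3, Arg4, Lys5, Lys6, Lys7, Lys8, His9, Arg10, His11, Lys12.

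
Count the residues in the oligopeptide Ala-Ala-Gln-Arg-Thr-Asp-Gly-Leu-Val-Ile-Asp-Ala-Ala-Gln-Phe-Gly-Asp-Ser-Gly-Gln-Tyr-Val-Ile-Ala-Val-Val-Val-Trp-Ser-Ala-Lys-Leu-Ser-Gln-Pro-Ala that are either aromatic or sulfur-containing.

3

Aromatic: F, W, Y. Sulfur-containing: C, M.
Aromatic residues here: Phe15, Tyr21, Trp28 (3).
Sulfur-containing residues here: none (0).
The two groups share no amino acid, so total = 3 + 0 = 3.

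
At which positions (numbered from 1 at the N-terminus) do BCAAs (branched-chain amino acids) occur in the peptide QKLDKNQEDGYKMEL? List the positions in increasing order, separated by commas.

V, L, and I make up the branched-chain aliphatic group.
Matching residues: L3, L15.

3, 15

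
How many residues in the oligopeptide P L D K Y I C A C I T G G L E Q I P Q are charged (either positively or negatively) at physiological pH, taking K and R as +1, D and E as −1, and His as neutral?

Charged side chains at pH ~7.4: K, R (positive); D, E (negative).
Matching residues: D3, K4, E15.

3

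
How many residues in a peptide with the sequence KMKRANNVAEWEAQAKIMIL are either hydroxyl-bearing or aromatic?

Hydroxyl-bearing: S, T, Y. Aromatic: F, W, Y.
Hydroxyl-bearing residues here: none (0).
Aromatic residues here: W11 (1).
(Y belongs to both groups, but none appear in this sequence.) Total = 0 + 1 = 1.

1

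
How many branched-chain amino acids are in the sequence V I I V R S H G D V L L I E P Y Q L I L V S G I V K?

14

The BCAAs are Val, Leu, and Ile — aliphatic side chains with a branch point.
Matching residues: V1, I2, I3, V4, V10, L11, L12, I13, L18, I19, L20, V21, I24, V25.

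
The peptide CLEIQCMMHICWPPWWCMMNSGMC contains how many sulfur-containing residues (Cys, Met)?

10

Matching residues: C1, C6, M7, M8, C11, C17, M18, M19, M23, C24.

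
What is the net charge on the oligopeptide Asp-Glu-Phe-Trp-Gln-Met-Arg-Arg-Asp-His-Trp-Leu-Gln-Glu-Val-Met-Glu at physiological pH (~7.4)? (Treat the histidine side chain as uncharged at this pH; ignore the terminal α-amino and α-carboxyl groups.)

-3

The side chains ionized at physiological pH are Lys/Arg (+1) and Asp/Glu (−1); with His treated as neutral, nothing else contributes.
Positive (K, R): Arg7, Arg8 → +2.
Negative (D, E): Asp1, Glu2, Asp9, Glu14, Glu17 → −5.
Net charge = (+2) + (−5) = −3.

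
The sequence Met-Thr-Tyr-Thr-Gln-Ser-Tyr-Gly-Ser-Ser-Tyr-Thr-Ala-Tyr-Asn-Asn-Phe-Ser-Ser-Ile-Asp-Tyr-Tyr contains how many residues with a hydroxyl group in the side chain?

14

Serine (S), threonine (T), and tyrosine (Y) each carry a hydroxyl group on the side chain.
Matching residues: Thr2, Tyr3, Thr4, Ser6, Tyr7, Ser9, Ser10, Tyr11, Thr12, Tyr14, Ser18, Ser19, Tyr22, Tyr23.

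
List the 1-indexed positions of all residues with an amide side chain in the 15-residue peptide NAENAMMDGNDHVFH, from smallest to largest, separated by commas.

1, 4, 10

Only N (asparagine) and Q (glutamine) carry a side-chain carboxamide.
Matching residues: N1, N4, N10.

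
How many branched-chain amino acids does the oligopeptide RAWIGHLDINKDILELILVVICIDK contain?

V, L, and I make up the branched-chain aliphatic group.
Matching residues: I4, L7, I9, I13, L14, L16, I17, L18, V19, V20, I21, I23.

12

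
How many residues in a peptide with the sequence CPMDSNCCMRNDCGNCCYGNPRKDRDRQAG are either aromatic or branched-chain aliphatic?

1

Aromatic: F, W, Y. Branched-chain aliphatic: I, L, V.
Aromatic residues here: Y18 (1).
Branched-chain aliphatic residues here: none (0).
The two groups share no amino acid, so total = 1 + 0 = 1.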